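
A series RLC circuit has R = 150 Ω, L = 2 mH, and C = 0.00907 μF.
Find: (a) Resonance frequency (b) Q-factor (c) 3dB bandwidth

Step 1 — Resonance condition Im(Z)=0 gives ω₀ = 1/√(LC).
Step 2 — ω₀ = 1/√(0.002·9.07e-09) = 2.348e+05 rad/s.
Step 3 — f₀ = ω₀/(2π) = 3.737e+04 Hz.
Step 4 — Series Q: Q = ω₀L/R = 2.348e+05·0.002/150 = 3.131.
Step 5 — 3dB bandwidth: Δω = ω₀/Q = 7.5e+04 rad/s; BW = Δω/(2π) = 1.194e+04 Hz.

(a) f₀ = 3.737e+04 Hz  (b) Q = 3.131  (c) BW = 1.194e+04 Hz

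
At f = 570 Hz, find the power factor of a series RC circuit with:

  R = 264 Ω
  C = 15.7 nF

Step 1 — Angular frequency: ω = 2π·f = 2π·570 = 3581 rad/s.
Step 2 — Component impedances:
  R: Z = R = 264 Ω
  C: Z = 1/(jωC) = -j/(ω·C) = 0 - j1.778e+04 Ω
Step 3 — Series combination: Z_total = R + C = 264 - j1.778e+04 Ω = 1.779e+04∠-89.1° Ω.
Step 4 — Power factor: PF = cos(φ) = Re(Z)/|Z| = 264/1.779e+04 = 0.01484.
Step 5 — Type: Im(Z) = -1.778e+04 ⇒ leading (phase φ = -89.1°).

PF = 0.01484 (leading, φ = -89.1°)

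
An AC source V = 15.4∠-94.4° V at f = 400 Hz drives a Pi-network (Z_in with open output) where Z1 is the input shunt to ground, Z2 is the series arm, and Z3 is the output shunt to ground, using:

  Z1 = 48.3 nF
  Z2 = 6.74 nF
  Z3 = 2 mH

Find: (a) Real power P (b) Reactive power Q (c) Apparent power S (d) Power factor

Step 1 — Angular frequency: ω = 2π·f = 2π·400 = 2513 rad/s.
Step 2 — Component impedances:
  Z1: Z = 1/(jωC) = -j/(ω·C) = 0 - j8238 Ω
  Z2: Z = 1/(jωC) = -j/(ω·C) = 0 - j5.903e+04 Ω
  Z3: Z = jωL = j·2513·0.002 = 0 + j5.027 Ω
Step 3 — With open output, the series arm Z2 and the output shunt Z3 appear in series to ground: Z2 + Z3 = 0 - j5.903e+04 Ω.
Step 4 — Parallel with input shunt Z1: Z_in = Z1 || (Z2 + Z3) = 0 - j7229 Ω = 7229∠-90.0° Ω.
Step 5 — Source phasor: V = 15.4∠-94.4° V = -1.181 - j15.35 V.
Step 6 — Current: I = V / Z = 0.002124 - j0.0001634 A = 0.00213∠-4.4° A.
Step 7 — Complex power: S = V·I* = 0 - j0.03281 VA.
Step 8 — Real power: P = Re(S) = 0 W.
Step 9 — Reactive power: Q = Im(S) = -0.03281 VAR.
Step 10 — Apparent power: |S| = 0.03281 VA.
Step 11 — Power factor: PF = P/|S| = 0 (leading).

(a) P = 0 W  (b) Q = -0.03281 VAR  (c) S = 0.03281 VA  (d) PF = 0 (leading)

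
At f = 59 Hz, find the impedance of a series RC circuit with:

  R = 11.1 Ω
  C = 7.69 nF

Step 1 — Angular frequency: ω = 2π·f = 2π·59 = 370.7 rad/s.
Step 2 — Component impedances:
  R: Z = R = 11.1 Ω
  C: Z = 1/(jωC) = -j/(ω·C) = 0 - j3.508e+05 Ω
Step 3 — Series combination: Z_total = R + C = 11.1 - j3.508e+05 Ω = 3.508e+05∠-90.0° Ω.

Z = 11.1 - j3.508e+05 Ω = 3.508e+05∠-90.0° Ω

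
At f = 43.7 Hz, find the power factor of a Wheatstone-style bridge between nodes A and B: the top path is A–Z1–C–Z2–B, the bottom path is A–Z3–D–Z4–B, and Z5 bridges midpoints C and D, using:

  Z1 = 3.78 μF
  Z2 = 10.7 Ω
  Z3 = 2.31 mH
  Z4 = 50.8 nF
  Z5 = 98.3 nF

Step 1 — Angular frequency: ω = 2π·f = 2π·43.7 = 274.6 rad/s.
Step 2 — Component impedances:
  Z1: Z = 1/(jωC) = -j/(ω·C) = 0 - j963.5 Ω
  Z2: Z = R = 10.7 Ω
  Z3: Z = jωL = j·274.6·0.00231 = 0 + j0.6343 Ω
  Z4: Z = 1/(jωC) = -j/(ω·C) = 0 - j7.169e+04 Ω
  Z5: Z = 1/(jωC) = -j/(ω·C) = 0 - j3.705e+04 Ω
Step 3 — Bridge requires nodal analysis (the Z5 bridge couples midpoints C and D, so the two paths cannot be reduced to a simple series/parallel combination). Setting node B to ground and injecting 1 A at node A, the 3-node admittance system at A, C, D solves to V_A = Z_AB = 10.43 - j926.9 Ω = 927∠-89.4° Ω.
Step 4 — Power factor: PF = cos(φ) = Re(Z)/|Z| = 10.43/927 = 0.01125.
Step 5 — Type: Im(Z) = -926.9 ⇒ leading (phase φ = -89.4°).

PF = 0.01125 (leading, φ = -89.4°)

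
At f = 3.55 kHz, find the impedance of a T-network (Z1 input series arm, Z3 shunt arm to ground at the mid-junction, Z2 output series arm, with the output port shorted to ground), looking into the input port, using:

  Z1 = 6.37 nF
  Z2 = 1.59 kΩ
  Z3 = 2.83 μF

Step 1 — Angular frequency: ω = 2π·f = 2π·3550 = 2.231e+04 rad/s.
Step 2 — Component impedances:
  Z1: Z = 1/(jωC) = -j/(ω·C) = 0 - j7038 Ω
  Z2: Z = R = 1590 Ω
  Z3: Z = 1/(jωC) = -j/(ω·C) = 0 - j15.84 Ω
Step 3 — With the output port shorted to ground, the output series arm Z2 runs from the junction to ground; the shunt arm Z3 also runs from the junction to ground. They appear in parallel: Z3 || Z2 = 0.1578 - j15.84 Ω.
Step 4 — Series with input arm Z1: Z_in = Z1 + (Z3 || Z2) = 0.1578 - j7054 Ω = 7054∠-90.0° Ω.

Z = 0.1578 - j7054 Ω = 7054∠-90.0° Ω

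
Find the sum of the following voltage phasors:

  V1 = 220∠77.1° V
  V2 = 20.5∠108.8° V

Step 1 — Convert each phasor to rectangular form:
  V1 = 220·(cos(77.1°) + j·sin(77.1°)) = 49.12 + j214.4 V
  V2 = 20.5·(cos(108.8°) + j·sin(108.8°)) = -6.606 + j19.41 V
Step 2 — Sum components: V_total = 42.51 + j233.9 V.
Step 3 — Convert to polar: |V_total| = 237.7 V, ∠V_total = 79.7°.

V_total = 237.7∠79.7° V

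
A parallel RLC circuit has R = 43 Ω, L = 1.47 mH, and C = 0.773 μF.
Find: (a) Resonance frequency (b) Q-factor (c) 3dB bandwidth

Step 1 — Resonance: ω₀ = 1/√(LC) = 1/√(0.00147·7.73e-07) = 2.967e+04 rad/s.
Step 2 — f₀ = ω₀/(2π) = 4721 Hz.
Step 3 — Parallel Q: Q = R/(ω₀L) = 43/(2.967e+04·0.00147) = 0.9861.
Step 4 — Bandwidth: Δω = ω₀/Q = 3.009e+04 rad/s; BW = Δω/(2π) = 4788 Hz.

(a) f₀ = 4721 Hz  (b) Q = 0.9861  (c) BW = 4788 Hz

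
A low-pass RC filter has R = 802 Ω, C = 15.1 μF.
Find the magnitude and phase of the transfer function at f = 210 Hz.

Step 1 — Angular frequency: ω = 2π·210 = 1319 rad/s.
Step 2 — Transfer function: H(jω) = 1/(1 + jωRC).
Step 3 — Denominator: 1 + jωRC = 1 + j·1319·802·1.51e-05 = 1 + j15.98.
Step 4 — H = 0.003901 - j0.06234.
Step 5 — Magnitude: |H| = 0.06246 (-24.1 dB); phase: φ = -86.4°.

|H| = 0.06246 (-24.1 dB), φ = -86.4°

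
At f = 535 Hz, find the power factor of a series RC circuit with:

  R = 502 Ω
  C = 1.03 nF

Step 1 — Angular frequency: ω = 2π·f = 2π·535 = 3362 rad/s.
Step 2 — Component impedances:
  R: Z = R = 502 Ω
  C: Z = 1/(jωC) = -j/(ω·C) = 0 - j2.888e+05 Ω
Step 3 — Series combination: Z_total = R + C = 502 - j2.888e+05 Ω = 2.888e+05∠-89.9° Ω.
Step 4 — Power factor: PF = cos(φ) = Re(Z)/|Z| = 502/2.888e+05 = 0.001738.
Step 5 — Type: Im(Z) = -2.888e+05 ⇒ leading (phase φ = -89.9°).

PF = 0.001738 (leading, φ = -89.9°)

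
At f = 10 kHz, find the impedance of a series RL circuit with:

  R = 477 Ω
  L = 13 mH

Step 1 — Angular frequency: ω = 2π·f = 2π·1e+04 = 6.283e+04 rad/s.
Step 2 — Component impedances:
  R: Z = R = 477 Ω
  L: Z = jωL = j·6.283e+04·0.013 = 0 + j816.8 Ω
Step 3 — Series combination: Z_total = R + L = 477 + j816.8 Ω = 945.9∠59.7° Ω.

Z = 477 + j816.8 Ω = 945.9∠59.7° Ω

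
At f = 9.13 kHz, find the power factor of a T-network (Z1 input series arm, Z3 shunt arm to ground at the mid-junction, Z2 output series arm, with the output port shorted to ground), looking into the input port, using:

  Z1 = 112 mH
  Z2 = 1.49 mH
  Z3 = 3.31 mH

Step 1 — Angular frequency: ω = 2π·f = 2π·9130 = 5.737e+04 rad/s.
Step 2 — Component impedances:
  Z1: Z = jωL = j·5.737e+04·0.112 = 0 + j6425 Ω
  Z2: Z = jωL = j·5.737e+04·0.00149 = 0 + j85.47 Ω
  Z3: Z = jωL = j·5.737e+04·0.00331 = 0 + j189.9 Ω
Step 3 — With the output port shorted to ground, the output series arm Z2 runs from the junction to ground; the shunt arm Z3 also runs from the junction to ground. They appear in parallel: Z3 || Z2 = 0 + j58.94 Ω.
Step 4 — Series with input arm Z1: Z_in = Z1 + (Z3 || Z2) = 0 + j6484 Ω = 6484∠90.0° Ω.
Step 5 — Power factor: PF = cos(φ) = Re(Z)/|Z| = 0/6484 = 0.
Step 6 — Type: Im(Z) = 6484 ⇒ lagging (phase φ = 90.0°).

PF = 0 (lagging, φ = 90.0°)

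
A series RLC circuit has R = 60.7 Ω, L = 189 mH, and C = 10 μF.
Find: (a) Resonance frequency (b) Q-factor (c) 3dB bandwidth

Step 1 — Resonance: ω₀ = 1/√(LC) = 1/√(0.189·1e-05) = 727.4 rad/s.
Step 2 — f₀ = ω₀/(2π) = 115.8 Hz.
Step 3 — Series Q: Q = ω₀L/R = 727.4·0.189/60.7 = 2.265.
Step 4 — Bandwidth: Δω = ω₀/Q = 321.2 rad/s; BW = Δω/(2π) = 51.11 Hz.

(a) f₀ = 115.8 Hz  (b) Q = 2.265  (c) BW = 51.11 Hz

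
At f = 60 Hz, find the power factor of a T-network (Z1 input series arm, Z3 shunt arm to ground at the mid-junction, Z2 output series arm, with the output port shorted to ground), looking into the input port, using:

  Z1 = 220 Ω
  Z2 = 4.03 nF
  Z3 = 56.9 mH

Step 1 — Angular frequency: ω = 2π·f = 2π·60 = 377 rad/s.
Step 2 — Component impedances:
  Z1: Z = R = 220 Ω
  Z2: Z = 1/(jωC) = -j/(ω·C) = 0 - j6.582e+05 Ω
  Z3: Z = jωL = j·377·0.0569 = 0 + j21.45 Ω
Step 3 — With the output port shorted to ground, the output series arm Z2 runs from the junction to ground; the shunt arm Z3 also runs from the junction to ground. They appear in parallel: Z3 || Z2 = 0 + j21.45 Ω.
Step 4 — Series with input arm Z1: Z_in = Z1 + (Z3 || Z2) = 220 + j21.45 Ω = 221∠5.6° Ω.
Step 5 — Power factor: PF = cos(φ) = Re(Z)/|Z| = 220/221.04 = 0.9953.
Step 6 — Type: Im(Z) = 21.45 ⇒ lagging (phase φ = 5.6°).

PF = 0.9953 (lagging, φ = 5.6°)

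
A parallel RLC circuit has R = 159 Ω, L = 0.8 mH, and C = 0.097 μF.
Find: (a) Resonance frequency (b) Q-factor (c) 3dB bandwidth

Step 1 — Resonance: ω₀ = 1/√(LC) = 1/√(0.0008·9.7e-08) = 1.135e+05 rad/s.
Step 2 — f₀ = ω₀/(2π) = 1.807e+04 Hz.
Step 3 — Parallel Q: Q = R/(ω₀L) = 159/(1.135e+05·0.0008) = 1.751.
Step 4 — Bandwidth: Δω = ω₀/Q = 6.484e+04 rad/s; BW = Δω/(2π) = 1.032e+04 Hz.

(a) f₀ = 1.807e+04 Hz  (b) Q = 1.751  (c) BW = 1.032e+04 Hz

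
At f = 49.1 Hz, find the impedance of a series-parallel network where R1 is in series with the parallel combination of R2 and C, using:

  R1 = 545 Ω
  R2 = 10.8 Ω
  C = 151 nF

Step 1 — Angular frequency: ω = 2π·f = 2π·49.1 = 308.5 rad/s.
Step 2 — Component impedances:
  R1: Z = R = 545 Ω
  R2: Z = R = 10.8 Ω
  C: Z = 1/(jωC) = -j/(ω·C) = 0 - j2.147e+04 Ω
Step 3 — Parallel branch: R2 || C = 1/(1/R2 + 1/C) = 10.8 - j0.005434 Ω.
Step 4 — Series with R1: Z_total = R1 + (R2 || C) = 555.8 - j0.005434 Ω = 555.8∠-0.0° Ω.

Z = 555.8 - j0.005434 Ω = 555.8∠-0.0° Ω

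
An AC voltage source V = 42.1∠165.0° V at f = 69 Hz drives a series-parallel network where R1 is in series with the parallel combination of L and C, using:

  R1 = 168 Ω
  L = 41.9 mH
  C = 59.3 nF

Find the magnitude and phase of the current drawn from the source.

Step 1 — Angular frequency: ω = 2π·f = 2π·69 = 433.5 rad/s.
Step 2 — Component impedances:
  R1: Z = R = 168 Ω
  L: Z = jωL = j·433.5·0.0419 = 0 + j18.17 Ω
  C: Z = 1/(jωC) = -j/(ω·C) = 0 - j3.89e+04 Ω
Step 3 — Parallel branch: L || C = 1/(1/L + 1/C) = 0 + j18.17 Ω.
Step 4 — Series with R1: Z_total = R1 + (L || C) = 168 + j18.17 Ω = 169∠6.2° Ω.
Step 5 — Source phasor: V = 42.1∠165.0° V = -40.67 + j10.9 V.
Step 6 — Ohm's law: I = V / Z_total = (-40.67 + j10.9) / (168 + j18.17) = -0.2323 + j0.08999 A.
Step 7 — Convert to polar: |I| = 0.2491 A, ∠I = 158.8°.

I = 0.2491∠158.8° A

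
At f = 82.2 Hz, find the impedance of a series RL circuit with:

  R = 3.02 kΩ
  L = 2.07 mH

Step 1 — Angular frequency: ω = 2π·f = 2π·82.2 = 516.5 rad/s.
Step 2 — Component impedances:
  R: Z = R = 3020 Ω
  L: Z = jωL = j·516.5·0.00207 = 0 + j1.069 Ω
Step 3 — Series combination: Z_total = R + L = 3020 + j1.069 Ω = 3020∠0.0° Ω.

Z = 3020 + j1.069 Ω = 3020∠0.0° Ω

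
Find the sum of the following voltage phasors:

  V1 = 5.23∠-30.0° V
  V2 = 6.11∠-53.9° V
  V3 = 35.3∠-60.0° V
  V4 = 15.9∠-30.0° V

Step 1 — Convert each phasor to rectangular form:
  V1 = 5.23·(cos(-30.0°) + j·sin(-30.0°)) = 4.529 - j2.615 V
  V2 = 6.11·(cos(-53.9°) + j·sin(-53.9°)) = 3.6 - j4.937 V
  V3 = 35.3·(cos(-60.0°) + j·sin(-60.0°)) = 17.65 - j30.57 V
  V4 = 15.9·(cos(-30.0°) + j·sin(-30.0°)) = 13.77 - j7.95 V
Step 2 — Sum components: V_total = 39.55 - j46.07 V.
Step 3 — Convert to polar: |V_total| = 60.72 V, ∠V_total = -49.4°.

V_total = 60.72∠-49.4° V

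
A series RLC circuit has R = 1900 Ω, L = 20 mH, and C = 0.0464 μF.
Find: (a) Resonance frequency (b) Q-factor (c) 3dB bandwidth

Step 1 — Resonance: ω₀ = 1/√(LC) = 1/√(0.02·4.64e-08) = 3.283e+04 rad/s.
Step 2 — f₀ = ω₀/(2π) = 5225 Hz.
Step 3 — Series Q: Q = ω₀L/R = 3.283e+04·0.02/1900 = 0.3455.
Step 4 — Bandwidth: Δω = ω₀/Q = 9.5e+04 rad/s; BW = Δω/(2π) = 1.512e+04 Hz.

(a) f₀ = 5225 Hz  (b) Q = 0.3455  (c) BW = 1.512e+04 Hz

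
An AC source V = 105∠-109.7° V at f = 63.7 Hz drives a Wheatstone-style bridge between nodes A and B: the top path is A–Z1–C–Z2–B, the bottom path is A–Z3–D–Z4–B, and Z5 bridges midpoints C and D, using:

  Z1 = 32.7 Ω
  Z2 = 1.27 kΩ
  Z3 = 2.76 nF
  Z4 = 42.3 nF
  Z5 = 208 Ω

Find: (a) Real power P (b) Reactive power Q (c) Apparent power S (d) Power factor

Step 1 — Angular frequency: ω = 2π·f = 2π·63.7 = 400.2 rad/s.
Step 2 — Component impedances:
  Z1: Z = R = 32.7 Ω
  Z2: Z = R = 1270 Ω
  Z3: Z = 1/(jωC) = -j/(ω·C) = 0 - j9.053e+05 Ω
  Z4: Z = 1/(jωC) = -j/(ω·C) = 0 - j5.907e+04 Ω
  Z5: Z = R = 208 Ω
Step 3 — Bridge requires nodal analysis (the Z5 bridge couples midpoints C and D, so the two paths cannot be reduced to a simple series/parallel combination). Setting node B to ground and injecting 1 A at node A, the 3-node admittance system at A, C, D solves to V_A = Z_AB = 1302 - j27.29 Ω = 1302∠-1.2° Ω.
Step 4 — Source phasor: V = 105∠-109.7° V = -35.4 - j98.85 V.
Step 5 — Current: I = V / Z = -0.02558 - j0.07646 A = 0.08063∠-108.5° A.
Step 6 — Complex power: S = V·I* = 8.464 - j0.1774 VA.
Step 7 — Real power: P = Re(S) = 8.464 W.
Step 8 — Reactive power: Q = Im(S) = -0.1774 VAR.
Step 9 — Apparent power: |S| = 8.466 VA.
Step 10 — Power factor: PF = P/|S| = 0.9998 (leading).

(a) P = 8.464 W  (b) Q = -0.1774 VAR  (c) S = 8.466 VA  (d) PF = 0.9998 (leading)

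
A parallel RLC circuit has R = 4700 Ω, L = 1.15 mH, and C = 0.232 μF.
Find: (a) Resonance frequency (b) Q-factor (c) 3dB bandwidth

Step 1 — Resonance: ω₀ = 1/√(LC) = 1/√(0.00115·2.32e-07) = 6.122e+04 rad/s.
Step 2 — f₀ = ω₀/(2π) = 9744 Hz.
Step 3 — Parallel Q: Q = R/(ω₀L) = 4700/(6.122e+04·0.00115) = 66.76.
Step 4 — Bandwidth: Δω = ω₀/Q = 917.1 rad/s; BW = Δω/(2π) = 146 Hz.

(a) f₀ = 9744 Hz  (b) Q = 66.76  (c) BW = 146 Hz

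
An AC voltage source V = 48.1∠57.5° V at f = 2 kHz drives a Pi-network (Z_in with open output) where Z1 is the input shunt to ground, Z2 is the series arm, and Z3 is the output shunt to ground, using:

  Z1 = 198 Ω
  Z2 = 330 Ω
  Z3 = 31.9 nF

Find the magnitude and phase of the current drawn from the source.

Step 1 — Angular frequency: ω = 2π·f = 2π·2000 = 1.257e+04 rad/s.
Step 2 — Component impedances:
  Z1: Z = R = 198 Ω
  Z2: Z = R = 330 Ω
  Z3: Z = 1/(jωC) = -j/(ω·C) = 0 - j2495 Ω
Step 3 — With open output, the series arm Z2 and the output shunt Z3 appear in series to ground: Z2 + Z3 = 330 - j2495 Ω.
Step 4 — Parallel with input shunt Z1: Z_in = Z1 || (Z2 + Z3) = 194.8 - j15.04 Ω = 195.4∠-4.4° Ω.
Step 5 — Source phasor: V = 48.1∠57.5° V = 25.84 + j40.57 V.
Step 6 — Ohm's law: I = V / Z_total = (25.84 + j40.57) / (194.8 - j15.04) = 0.1159 + j0.2172 A.
Step 7 — Convert to polar: |I| = 0.2462 A, ∠I = 61.9°.

I = 0.2462∠61.9° A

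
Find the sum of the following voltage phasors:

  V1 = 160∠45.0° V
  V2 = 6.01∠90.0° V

Step 1 — Convert each phasor to rectangular form:
  V1 = 160·(cos(45.0°) + j·sin(45.0°)) = 113.1 + j113.1 V
  V2 = 6.01·(cos(90.0°) + j·sin(90.0°)) = 0 + j6.01 V
Step 2 — Sum components: V_total = 113.1 + j119.1 V.
Step 3 — Convert to polar: |V_total| = 164.3 V, ∠V_total = 46.5°.

V_total = 164.3∠46.5° V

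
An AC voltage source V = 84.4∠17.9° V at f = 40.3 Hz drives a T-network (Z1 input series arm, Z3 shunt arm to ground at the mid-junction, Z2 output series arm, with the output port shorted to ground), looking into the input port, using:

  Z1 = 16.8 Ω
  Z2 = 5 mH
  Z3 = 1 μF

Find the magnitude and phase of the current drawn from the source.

Step 1 — Angular frequency: ω = 2π·f = 2π·40.3 = 253.2 rad/s.
Step 2 — Component impedances:
  Z1: Z = R = 16.8 Ω
  Z2: Z = jωL = j·253.2·0.005 = 0 + j1.266 Ω
  Z3: Z = 1/(jωC) = -j/(ω·C) = 0 - j3949 Ω
Step 3 — With the output port shorted to ground, the output series arm Z2 runs from the junction to ground; the shunt arm Z3 also runs from the junction to ground. They appear in parallel: Z3 || Z2 = 0 + j1.266 Ω.
Step 4 — Series with input arm Z1: Z_in = Z1 + (Z3 || Z2) = 16.8 + j1.266 Ω = 16.85∠4.3° Ω.
Step 5 — Source phasor: V = 84.4∠17.9° V = 80.31 + j25.94 V.
Step 6 — Ohm's law: I = V / Z_total = (80.31 + j25.94) / (16.8 + j1.266) = 4.869 + j1.177 A.
Step 7 — Convert to polar: |I| = 5.01 A, ∠I = 13.6°.

I = 5.01∠13.6° A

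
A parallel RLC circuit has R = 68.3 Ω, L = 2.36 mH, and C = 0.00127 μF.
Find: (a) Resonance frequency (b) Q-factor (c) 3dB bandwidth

Step 1 — Resonance: ω₀ = 1/√(LC) = 1/√(0.00236·1.27e-09) = 5.776e+05 rad/s.
Step 2 — f₀ = ω₀/(2π) = 9.193e+04 Hz.
Step 3 — Parallel Q: Q = R/(ω₀L) = 68.3/(5.776e+05·0.00236) = 0.0501.
Step 4 — Bandwidth: Δω = ω₀/Q = 1.153e+07 rad/s; BW = Δω/(2π) = 1.835e+06 Hz.

(a) f₀ = 9.193e+04 Hz  (b) Q = 0.0501  (c) BW = 1.835e+06 Hz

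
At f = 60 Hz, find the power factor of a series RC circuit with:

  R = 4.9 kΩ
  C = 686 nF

Step 1 — Angular frequency: ω = 2π·f = 2π·60 = 377 rad/s.
Step 2 — Component impedances:
  R: Z = R = 4900 Ω
  C: Z = 1/(jωC) = -j/(ω·C) = 0 - j3867 Ω
Step 3 — Series combination: Z_total = R + C = 4900 - j3867 Ω = 6242∠-38.3° Ω.
Step 4 — Power factor: PF = cos(φ) = Re(Z)/|Z| = 4900/6242 = 0.785.
Step 5 — Type: Im(Z) = -3867 ⇒ leading (phase φ = -38.3°).

PF = 0.785 (leading, φ = -38.3°)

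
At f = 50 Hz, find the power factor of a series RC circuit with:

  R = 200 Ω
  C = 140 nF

Step 1 — Angular frequency: ω = 2π·f = 2π·50 = 314.2 rad/s.
Step 2 — Component impedances:
  R: Z = R = 200 Ω
  C: Z = 1/(jωC) = -j/(ω·C) = 0 - j2.274e+04 Ω
Step 3 — Series combination: Z_total = R + C = 200 - j2.274e+04 Ω = 2.274e+04∠-89.5° Ω.
Step 4 — Power factor: PF = cos(φ) = Re(Z)/|Z| = 200/22737 = 0.008796.
Step 5 — Type: Im(Z) = -2.274e+04 ⇒ leading (phase φ = -89.5°).

PF = 0.008796 (leading, φ = -89.5°)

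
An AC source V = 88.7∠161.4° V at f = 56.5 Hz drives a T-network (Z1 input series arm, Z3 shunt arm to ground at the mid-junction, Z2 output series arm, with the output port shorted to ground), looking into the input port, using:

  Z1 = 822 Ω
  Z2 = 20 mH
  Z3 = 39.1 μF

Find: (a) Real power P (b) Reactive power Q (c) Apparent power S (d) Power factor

Step 1 — Angular frequency: ω = 2π·f = 2π·56.5 = 355 rad/s.
Step 2 — Component impedances:
  Z1: Z = R = 822 Ω
  Z2: Z = jωL = j·355·0.02 = 0 + j7.1 Ω
  Z3: Z = 1/(jωC) = -j/(ω·C) = 0 - j72.04 Ω
Step 3 — With the output port shorted to ground, the output series arm Z2 runs from the junction to ground; the shunt arm Z3 also runs from the junction to ground. They appear in parallel: Z3 || Z2 = 0 + j7.876 Ω.
Step 4 — Series with input arm Z1: Z_in = Z1 + (Z3 || Z2) = 822 + j7.876 Ω = 822∠0.5° Ω.
Step 5 — Source phasor: V = 88.7∠161.4° V = -84.07 + j28.29 V.
Step 6 — Current: I = V / Z = -0.1019 + j0.03539 A = 0.1079∠160.9° A.
Step 7 — Complex power: S = V·I* = 9.571 + j0.0917 VA.
Step 8 — Real power: P = Re(S) = 9.571 W.
Step 9 — Reactive power: Q = Im(S) = 0.0917 VAR.
Step 10 — Apparent power: |S| = 9.571 VA.
Step 11 — Power factor: PF = P/|S| = 1 (lagging).

(a) P = 9.571 W  (b) Q = 0.0917 VAR  (c) S = 9.571 VA  (d) PF = 1 (lagging)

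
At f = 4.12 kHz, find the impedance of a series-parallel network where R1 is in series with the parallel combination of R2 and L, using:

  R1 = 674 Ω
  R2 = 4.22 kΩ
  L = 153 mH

Step 1 — Angular frequency: ω = 2π·f = 2π·4120 = 2.589e+04 rad/s.
Step 2 — Component impedances:
  R1: Z = R = 674 Ω
  R2: Z = R = 4220 Ω
  L: Z = jωL = j·2.589e+04·0.153 = 0 + j3961 Ω
Step 3 — Parallel branch: R2 || L = 1/(1/R2 + 1/L) = 1976 + j2106 Ω.
Step 4 — Series with R1: Z_total = R1 + (R2 || L) = 2650 + j2106 Ω = 3385∠38.5° Ω.

Z = 2650 + j2106 Ω = 3385∠38.5° Ω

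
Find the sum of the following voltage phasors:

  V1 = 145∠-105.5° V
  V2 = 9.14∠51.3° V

Step 1 — Convert each phasor to rectangular form:
  V1 = 145·(cos(-105.5°) + j·sin(-105.5°)) = -38.75 - j139.7 V
  V2 = 9.14·(cos(51.3°) + j·sin(51.3°)) = 5.715 + j7.133 V
Step 2 — Sum components: V_total = -33.03 - j132.6 V.
Step 3 — Convert to polar: |V_total| = 136.6 V, ∠V_total = -104.0°.

V_total = 136.6∠-104.0° V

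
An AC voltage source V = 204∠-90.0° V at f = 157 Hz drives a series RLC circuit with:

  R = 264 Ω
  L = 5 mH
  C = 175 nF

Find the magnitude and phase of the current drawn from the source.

Step 1 — Angular frequency: ω = 2π·f = 2π·157 = 986.5 rad/s.
Step 2 — Component impedances:
  R: Z = R = 264 Ω
  L: Z = jωL = j·986.5·0.005 = 0 + j4.932 Ω
  C: Z = 1/(jωC) = -j/(ω·C) = 0 - j5793 Ω
Step 3 — Series combination: Z_total = R + L + C = 264 - j5788 Ω = 5794∠-87.4° Ω.
Step 4 — Source phasor: V = 204∠-90.0° V = 0 - j204 V.
Step 5 — Ohm's law: I = V / Z_total = (0 - j204) / (264 - j5788) = 0.03517 - j0.001604 A.
Step 6 — Convert to polar: |I| = 0.03521 A, ∠I = -2.6°.

I = 0.03521∠-2.6° A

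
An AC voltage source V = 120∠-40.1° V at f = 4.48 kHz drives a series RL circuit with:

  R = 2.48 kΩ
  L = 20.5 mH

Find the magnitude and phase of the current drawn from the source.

Step 1 — Angular frequency: ω = 2π·f = 2π·4480 = 2.815e+04 rad/s.
Step 2 — Component impedances:
  R: Z = R = 2480 Ω
  L: Z = jωL = j·2.815e+04·0.0205 = 0 + j577 Ω
Step 3 — Series combination: Z_total = R + L = 2480 + j577 Ω = 2546∠13.1° Ω.
Step 4 — Source phasor: V = 120∠-40.1° V = 91.79 - j77.29 V.
Step 5 — Ohm's law: I = V / Z_total = (91.79 - j77.29) / (2480 + j577) = 0.02823 - j0.03774 A.
Step 6 — Convert to polar: |I| = 0.04713 A, ∠I = -53.2°.

I = 0.04713∠-53.2° A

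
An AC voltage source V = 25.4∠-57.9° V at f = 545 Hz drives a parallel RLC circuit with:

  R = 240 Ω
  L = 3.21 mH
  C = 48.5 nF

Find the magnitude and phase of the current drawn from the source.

Step 1 — Angular frequency: ω = 2π·f = 2π·545 = 3424 rad/s.
Step 2 — Component impedances:
  R: Z = R = 240 Ω
  L: Z = jωL = j·3424·0.00321 = 0 + j10.99 Ω
  C: Z = 1/(jωC) = -j/(ω·C) = 0 - j6021 Ω
Step 3 — Parallel combination: 1/Z_total = 1/R + 1/L + 1/C; Z_total = 0.5042 + j10.99 Ω = 11∠87.4° Ω.
Step 4 — Source phasor: V = 25.4∠-57.9° V = 13.5 - j21.52 V.
Step 5 — Ohm's law: I = V / Z_total = (13.5 - j21.52) / (0.5042 + j10.99) = -1.898 - j1.315 A.
Step 6 — Convert to polar: |I| = 2.309 A, ∠I = -145.3°.

I = 2.309∠-145.3° A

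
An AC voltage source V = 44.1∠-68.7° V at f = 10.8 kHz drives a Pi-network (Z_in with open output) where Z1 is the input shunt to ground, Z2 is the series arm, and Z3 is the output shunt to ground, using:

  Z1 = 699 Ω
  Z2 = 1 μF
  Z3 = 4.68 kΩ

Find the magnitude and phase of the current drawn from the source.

Step 1 — Angular frequency: ω = 2π·f = 2π·1.08e+04 = 6.786e+04 rad/s.
Step 2 — Component impedances:
  Z1: Z = R = 699 Ω
  Z2: Z = 1/(jωC) = -j/(ω·C) = 0 - j14.74 Ω
  Z3: Z = R = 4680 Ω
Step 3 — With open output, the series arm Z2 and the output shunt Z3 appear in series to ground: Z2 + Z3 = 4680 - j14.74 Ω.
Step 4 — Parallel with input shunt Z1: Z_in = Z1 || (Z2 + Z3) = 608.2 - j0.2489 Ω = 608.2∠-0.0° Ω.
Step 5 — Source phasor: V = 44.1∠-68.7° V = 16.02 - j41.09 V.
Step 6 — Ohm's law: I = V / Z_total = (16.02 - j41.09) / (608.2 - j0.2489) = 0.02637 - j0.06755 A.
Step 7 — Convert to polar: |I| = 0.07251 A, ∠I = -68.7°.

I = 0.07251∠-68.7° A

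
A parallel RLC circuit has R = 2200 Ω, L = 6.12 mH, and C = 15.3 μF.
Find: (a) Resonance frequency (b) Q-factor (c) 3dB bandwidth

Step 1 — Resonance: ω₀ = 1/√(LC) = 1/√(0.00612·1.53e-05) = 3268 rad/s.
Step 2 — f₀ = ω₀/(2π) = 520.1 Hz.
Step 3 — Parallel Q: Q = R/(ω₀L) = 2200/(3268·0.00612) = 110.
Step 4 — Bandwidth: Δω = ω₀/Q = 29.71 rad/s; BW = Δω/(2π) = 4.728 Hz.

(a) f₀ = 520.1 Hz  (b) Q = 110  (c) BW = 4.728 Hz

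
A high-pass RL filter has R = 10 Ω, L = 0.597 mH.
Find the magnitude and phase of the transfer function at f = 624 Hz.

Step 1 — Angular frequency: ω = 2π·624 = 3921 rad/s.
Step 2 — Transfer function: H(jω) = jωL/(R + jωL).
Step 3 — Numerator jωL = j·2.341; denominator R + jωL = 10 + j2.341.
Step 4 — H = 0.05194 + j0.2219.
Step 5 — Magnitude: |H| = 0.2279 (-12.8 dB); phase: φ = 76.8°.

|H| = 0.2279 (-12.8 dB), φ = 76.8°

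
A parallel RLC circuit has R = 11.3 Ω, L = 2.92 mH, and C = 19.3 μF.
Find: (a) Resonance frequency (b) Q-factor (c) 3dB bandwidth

Step 1 — Resonance: ω₀ = 1/√(LC) = 1/√(0.00292·1.93e-05) = 4212 rad/s.
Step 2 — f₀ = ω₀/(2π) = 670.4 Hz.
Step 3 — Parallel Q: Q = R/(ω₀L) = 11.3/(4212·0.00292) = 0.9187.
Step 4 — Bandwidth: Δω = ω₀/Q = 4585 rad/s; BW = Δω/(2π) = 729.8 Hz.

(a) f₀ = 670.4 Hz  (b) Q = 0.9187  (c) BW = 729.8 Hz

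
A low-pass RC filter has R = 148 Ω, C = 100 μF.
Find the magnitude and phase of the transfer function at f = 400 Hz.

Step 1 — Angular frequency: ω = 2π·400 = 2513 rad/s.
Step 2 — Transfer function: H(jω) = 1/(1 + jωRC).
Step 3 — Denominator: 1 + jωRC = 1 + j·2513·148·0.0001 = 1 + j37.2.
Step 4 — H = 0.0007222 - j0.02686.
Step 5 — Magnitude: |H| = 0.02687 (-31.4 dB); phase: φ = -88.5°.

|H| = 0.02687 (-31.4 dB), φ = -88.5°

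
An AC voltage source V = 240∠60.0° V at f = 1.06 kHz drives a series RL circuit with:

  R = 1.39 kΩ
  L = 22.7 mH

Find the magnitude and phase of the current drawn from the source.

Step 1 — Angular frequency: ω = 2π·f = 2π·1060 = 6660 rad/s.
Step 2 — Component impedances:
  R: Z = R = 1390 Ω
  L: Z = jωL = j·6660·0.0227 = 0 + j151.2 Ω
Step 3 — Series combination: Z_total = R + L = 1390 + j151.2 Ω = 1398∠6.2° Ω.
Step 4 — Source phasor: V = 240∠60.0° V = 120 + j207.8 V.
Step 5 — Ohm's law: I = V / Z_total = (120 + j207.8) / (1390 + j151.2) = 0.1014 + j0.1385 A.
Step 6 — Convert to polar: |I| = 0.1716 A, ∠I = 53.8°.

I = 0.1716∠53.8° A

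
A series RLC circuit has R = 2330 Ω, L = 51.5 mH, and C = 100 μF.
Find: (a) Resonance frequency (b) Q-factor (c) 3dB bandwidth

Step 1 — Resonance: ω₀ = 1/√(LC) = 1/√(0.0515·0.0001) = 440.7 rad/s.
Step 2 — f₀ = ω₀/(2π) = 70.13 Hz.
Step 3 — Series Q: Q = ω₀L/R = 440.7·0.0515/2330 = 0.00974.
Step 4 — Bandwidth: Δω = ω₀/Q = 4.524e+04 rad/s; BW = Δω/(2π) = 7201 Hz.

(a) f₀ = 70.13 Hz  (b) Q = 0.00974  (c) BW = 7201 Hz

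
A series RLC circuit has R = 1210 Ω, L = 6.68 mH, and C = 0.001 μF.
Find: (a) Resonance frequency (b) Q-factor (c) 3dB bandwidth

Step 1 — Resonance: ω₀ = 1/√(LC) = 1/√(0.00668·1e-09) = 3.869e+05 rad/s.
Step 2 — f₀ = ω₀/(2π) = 6.158e+04 Hz.
Step 3 — Series Q: Q = ω₀L/R = 3.869e+05·0.00668/1210 = 2.136.
Step 4 — Bandwidth: Δω = ω₀/Q = 1.811e+05 rad/s; BW = Δω/(2π) = 2.883e+04 Hz.

(a) f₀ = 6.158e+04 Hz  (b) Q = 2.136  (c) BW = 2.883e+04 Hz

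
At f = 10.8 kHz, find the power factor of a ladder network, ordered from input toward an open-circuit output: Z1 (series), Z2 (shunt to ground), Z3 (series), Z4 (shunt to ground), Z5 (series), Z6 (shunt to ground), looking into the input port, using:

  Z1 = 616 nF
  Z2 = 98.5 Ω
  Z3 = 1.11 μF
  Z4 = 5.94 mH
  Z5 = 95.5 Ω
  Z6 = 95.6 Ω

Step 1 — Angular frequency: ω = 2π·f = 2π·1.08e+04 = 6.786e+04 rad/s.
Step 2 — Component impedances:
  Z1: Z = 1/(jωC) = -j/(ω·C) = 0 - j23.92 Ω
  Z2: Z = R = 98.5 Ω
  Z3: Z = 1/(jωC) = -j/(ω·C) = 0 - j13.28 Ω
  Z4: Z = jωL = j·6.786e+04·0.00594 = 0 + j403.1 Ω
  Z5: Z = R = 95.5 Ω
  Z6: Z = R = 95.6 Ω
Step 3 — Ladder network (open output): work backward from the far end, alternating series and parallel combinations. Z_in = 62.43 - j15.32 Ω = 64.29∠-13.8° Ω.
Step 4 — Power factor: PF = cos(φ) = Re(Z)/|Z| = 62.433/64.285 = 0.9712.
Step 5 — Type: Im(Z) = -15.32 ⇒ leading (phase φ = -13.8°).

PF = 0.9712 (leading, φ = -13.8°)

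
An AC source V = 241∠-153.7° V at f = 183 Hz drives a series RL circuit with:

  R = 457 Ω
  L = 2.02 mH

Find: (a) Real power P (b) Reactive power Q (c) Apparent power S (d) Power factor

Step 1 — Angular frequency: ω = 2π·f = 2π·183 = 1150 rad/s.
Step 2 — Component impedances:
  R: Z = R = 457 Ω
  L: Z = jωL = j·1150·0.00202 = 0 + j2.323 Ω
Step 3 — Series combination: Z_total = R + L = 457 + j2.323 Ω = 457∠0.3° Ω.
Step 4 — Source phasor: V = 241∠-153.7° V = -216.1 - j106.8 V.
Step 5 — Current: I = V / Z = -0.4739 - j0.2312 A = 0.5273∠-154.0° A.
Step 6 — Complex power: S = V·I* = 127.1 + j0.6459 VA.
Step 7 — Real power: P = Re(S) = 127.1 W.
Step 8 — Reactive power: Q = Im(S) = 0.6459 VAR.
Step 9 — Apparent power: |S| = 127.1 VA.
Step 10 — Power factor: PF = P/|S| = 1 (lagging).

(a) P = 127.1 W  (b) Q = 0.6459 VAR  (c) S = 127.1 VA  (d) PF = 1 (lagging)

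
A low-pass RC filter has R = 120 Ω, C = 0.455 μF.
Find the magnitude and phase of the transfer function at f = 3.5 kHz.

Step 1 — Angular frequency: ω = 2π·3500 = 2.199e+04 rad/s.
Step 2 — Transfer function: H(jω) = 1/(1 + jωRC).
Step 3 — Denominator: 1 + jωRC = 1 + j·2.199e+04·120·4.55e-07 = 1 + j1.201.
Step 4 — H = 0.4095 - j0.4918.
Step 5 — Magnitude: |H| = 0.64 (-3.9 dB); phase: φ = -50.2°.

|H| = 0.64 (-3.9 dB), φ = -50.2°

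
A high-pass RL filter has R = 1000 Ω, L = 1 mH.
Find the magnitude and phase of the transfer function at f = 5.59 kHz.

Step 1 — Angular frequency: ω = 2π·5590 = 3.512e+04 rad/s.
Step 2 — Transfer function: H(jω) = jωL/(R + jωL).
Step 3 — Numerator jωL = j·35.12; denominator R + jωL = 1000 + j35.12.
Step 4 — H = 0.001232 + j0.03508.
Step 5 — Magnitude: |H| = 0.0351 (-29.1 dB); phase: φ = 88.0°.

|H| = 0.0351 (-29.1 dB), φ = 88.0°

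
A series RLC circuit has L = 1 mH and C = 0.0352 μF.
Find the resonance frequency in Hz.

Step 1 — Resonance condition Im(Z)=0 gives ω₀ = 1/√(LC).
Step 2 — ω₀ = 1/√(0.001·3.52e-08) = 1.685e+05 rad/s.
Step 3 — f₀ = ω₀/(2π) = 2.683e+04 Hz.

f₀ = 2.683e+04 Hz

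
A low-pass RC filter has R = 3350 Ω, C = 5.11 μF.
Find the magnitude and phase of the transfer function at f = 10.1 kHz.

Step 1 — Angular frequency: ω = 2π·1.01e+04 = 6.346e+04 rad/s.
Step 2 — Transfer function: H(jω) = 1/(1 + jωRC).
Step 3 — Denominator: 1 + jωRC = 1 + j·6.346e+04·3350·5.11e-06 = 1 + j1086.
Step 4 — H = 8.474e-07 - j0.0009205.
Step 5 — Magnitude: |H| = 0.0009205 (-60.7 dB); phase: φ = -89.9°.

|H| = 0.0009205 (-60.7 dB), φ = -89.9°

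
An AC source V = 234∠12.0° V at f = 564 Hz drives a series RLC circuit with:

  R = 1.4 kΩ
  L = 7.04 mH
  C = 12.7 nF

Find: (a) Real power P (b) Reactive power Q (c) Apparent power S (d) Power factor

Step 1 — Angular frequency: ω = 2π·f = 2π·564 = 3544 rad/s.
Step 2 — Component impedances:
  R: Z = R = 1400 Ω
  L: Z = jωL = j·3544·0.00704 = 0 + j24.95 Ω
  C: Z = 1/(jωC) = -j/(ω·C) = 0 - j2.222e+04 Ω
Step 3 — Series combination: Z_total = R + L + C = 1400 - j2.219e+04 Ω = 2.224e+04∠-86.4° Ω.
Step 4 — Source phasor: V = 234∠12.0° V = 228.9 + j48.65 V.
Step 5 — Current: I = V / Z = -0.001535 + j0.01041 A = 0.01052∠98.4° A.
Step 6 — Complex power: S = V·I* = 0.155 - j2.457 VA.
Step 7 — Real power: P = Re(S) = 0.155 W.
Step 8 — Reactive power: Q = Im(S) = -2.457 VAR.
Step 9 — Apparent power: |S| = 2.462 VA.
Step 10 — Power factor: PF = P/|S| = 0.06295 (leading).

(a) P = 0.155 W  (b) Q = -2.457 VAR  (c) S = 2.462 VA  (d) PF = 0.06295 (leading)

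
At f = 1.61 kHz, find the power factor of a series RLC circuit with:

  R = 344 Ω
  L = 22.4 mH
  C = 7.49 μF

Step 1 — Angular frequency: ω = 2π·f = 2π·1610 = 1.012e+04 rad/s.
Step 2 — Component impedances:
  R: Z = R = 344 Ω
  L: Z = jωL = j·1.012e+04·0.0224 = 0 + j226.6 Ω
  C: Z = 1/(jωC) = -j/(ω·C) = 0 - j13.2 Ω
Step 3 — Series combination: Z_total = R + L + C = 344 + j213.4 Ω = 404.8∠31.8° Ω.
Step 4 — Power factor: PF = cos(φ) = Re(Z)/|Z| = 344/404.8 = 0.8498.
Step 5 — Type: Im(Z) = 213.4 ⇒ lagging (phase φ = 31.8°).

PF = 0.8498 (lagging, φ = 31.8°)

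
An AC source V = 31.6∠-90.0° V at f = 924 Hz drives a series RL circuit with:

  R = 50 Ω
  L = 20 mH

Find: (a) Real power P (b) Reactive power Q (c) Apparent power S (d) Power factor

Step 1 — Angular frequency: ω = 2π·f = 2π·924 = 5806 rad/s.
Step 2 — Component impedances:
  R: Z = R = 50 Ω
  L: Z = jωL = j·5806·0.02 = 0 + j116.1 Ω
Step 3 — Series combination: Z_total = R + L = 50 + j116.1 Ω = 126.4∠66.7° Ω.
Step 4 — Source phasor: V = 31.6∠-90.0° V = 0 - j31.6 V.
Step 5 — Current: I = V / Z = -0.2296 - j0.09886 A = 0.25∠-156.7° A.
Step 6 — Complex power: S = V·I* = 3.124 + j7.255 VA.
Step 7 — Real power: P = Re(S) = 3.124 W.
Step 8 — Reactive power: Q = Im(S) = 7.255 VAR.
Step 9 — Apparent power: |S| = 7.899 VA.
Step 10 — Power factor: PF = P/|S| = 0.3955 (lagging).

(a) P = 3.124 W  (b) Q = 7.255 VAR  (c) S = 7.899 VA  (d) PF = 0.3955 (lagging)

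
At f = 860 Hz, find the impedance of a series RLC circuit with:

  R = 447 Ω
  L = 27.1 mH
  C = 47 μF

Step 1 — Angular frequency: ω = 2π·f = 2π·860 = 5404 rad/s.
Step 2 — Component impedances:
  R: Z = R = 447 Ω
  L: Z = jωL = j·5404·0.0271 = 0 + j146.4 Ω
  C: Z = 1/(jωC) = -j/(ω·C) = 0 - j3.938 Ω
Step 3 — Series combination: Z_total = R + L + C = 447 + j142.5 Ω = 469.2∠17.7° Ω.

Z = 447 + j142.5 Ω = 469.2∠17.7° Ω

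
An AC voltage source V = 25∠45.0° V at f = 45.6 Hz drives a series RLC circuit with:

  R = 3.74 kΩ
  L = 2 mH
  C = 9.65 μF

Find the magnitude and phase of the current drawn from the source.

Step 1 — Angular frequency: ω = 2π·f = 2π·45.6 = 286.5 rad/s.
Step 2 — Component impedances:
  R: Z = R = 3740 Ω
  L: Z = jωL = j·286.5·0.002 = 0 + j0.573 Ω
  C: Z = 1/(jωC) = -j/(ω·C) = 0 - j361.7 Ω
Step 3 — Series combination: Z_total = R + L + C = 3740 - j361.1 Ω = 3757∠-5.5° Ω.
Step 4 — Source phasor: V = 25∠45.0° V = 17.68 + j17.68 V.
Step 5 — Ohm's law: I = V / Z_total = (17.68 + j17.68) / (3740 - j361.1) = 0.004231 + j0.005135 A.
Step 6 — Convert to polar: |I| = 0.006654 A, ∠I = 50.5°.

I = 0.006654∠50.5° A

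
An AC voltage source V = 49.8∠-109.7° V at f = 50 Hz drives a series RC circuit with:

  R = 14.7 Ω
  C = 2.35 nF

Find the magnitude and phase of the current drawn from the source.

Step 1 — Angular frequency: ω = 2π·f = 2π·50 = 314.2 rad/s.
Step 2 — Component impedances:
  R: Z = R = 14.7 Ω
  C: Z = 1/(jωC) = -j/(ω·C) = 0 - j1.355e+06 Ω
Step 3 — Series combination: Z_total = R + C = 14.7 - j1.355e+06 Ω = 1.355e+06∠-90.0° Ω.
Step 4 — Source phasor: V = 49.8∠-109.7° V = -16.79 - j46.89 V.
Step 5 — Ohm's law: I = V / Z_total = (-16.79 - j46.89) / (14.7 - j1.355e+06) = 3.461e-05 - j1.239e-05 A.
Step 6 — Convert to polar: |I| = 3.677e-05 A, ∠I = -19.7°.

I = 3.677e-05∠-19.7° A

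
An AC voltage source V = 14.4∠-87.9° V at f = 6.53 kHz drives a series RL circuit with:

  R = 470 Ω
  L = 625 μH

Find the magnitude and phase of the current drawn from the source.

Step 1 — Angular frequency: ω = 2π·f = 2π·6530 = 4.103e+04 rad/s.
Step 2 — Component impedances:
  R: Z = R = 470 Ω
  L: Z = jωL = j·4.103e+04·0.000625 = 0 + j25.64 Ω
Step 3 — Series combination: Z_total = R + L = 470 + j25.64 Ω = 470.7∠3.1° Ω.
Step 4 — Source phasor: V = 14.4∠-87.9° V = 0.5277 - j14.39 V.
Step 5 — Ohm's law: I = V / Z_total = (0.5277 - j14.39) / (470 + j25.64) = -0.0005462 - j0.03059 A.
Step 6 — Convert to polar: |I| = 0.03059 A, ∠I = -91.0°.

I = 0.03059∠-91.0° A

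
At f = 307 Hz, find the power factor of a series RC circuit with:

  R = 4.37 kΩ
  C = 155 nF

Step 1 — Angular frequency: ω = 2π·f = 2π·307 = 1929 rad/s.
Step 2 — Component impedances:
  R: Z = R = 4370 Ω
  C: Z = 1/(jωC) = -j/(ω·C) = 0 - j3345 Ω
Step 3 — Series combination: Z_total = R + C = 4370 - j3345 Ω = 5503∠-37.4° Ω.
Step 4 — Power factor: PF = cos(φ) = Re(Z)/|Z| = 4370/5503 = 0.7941.
Step 5 — Type: Im(Z) = -3345 ⇒ leading (phase φ = -37.4°).

PF = 0.7941 (leading, φ = -37.4°)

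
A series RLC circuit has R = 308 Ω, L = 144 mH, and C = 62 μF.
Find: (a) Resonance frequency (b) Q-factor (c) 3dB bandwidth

Step 1 — Resonance condition Im(Z)=0 gives ω₀ = 1/√(LC).
Step 2 — ω₀ = 1/√(0.144·6.2e-05) = 334.7 rad/s.
Step 3 — f₀ = ω₀/(2π) = 53.27 Hz.
Step 4 — Series Q: Q = ω₀L/R = 334.7·0.144/308 = 0.1565.
Step 5 — 3dB bandwidth: Δω = ω₀/Q = 2139 rad/s; BW = Δω/(2π) = 340.4 Hz.

(a) f₀ = 53.27 Hz  (b) Q = 0.1565  (c) BW = 340.4 Hz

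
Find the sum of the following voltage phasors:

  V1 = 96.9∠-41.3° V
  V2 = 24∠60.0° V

Step 1 — Convert each phasor to rectangular form:
  V1 = 96.9·(cos(-41.3°) + j·sin(-41.3°)) = 72.8 - j63.95 V
  V2 = 24·(cos(60.0°) + j·sin(60.0°)) = 12 + j20.78 V
Step 2 — Sum components: V_total = 84.8 - j43.17 V.
Step 3 — Convert to polar: |V_total| = 95.15 V, ∠V_total = -27.0°.

V_total = 95.15∠-27.0° V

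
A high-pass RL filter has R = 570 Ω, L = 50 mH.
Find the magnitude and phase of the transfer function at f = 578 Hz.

Step 1 — Angular frequency: ω = 2π·578 = 3632 rad/s.
Step 2 — Transfer function: H(jω) = jωL/(R + jωL).
Step 3 — Numerator jωL = j·181.6; denominator R + jωL = 570 + j181.6.
Step 4 — H = 0.09214 + j0.2892.
Step 5 — Magnitude: |H| = 0.3035 (-10.4 dB); phase: φ = 72.3°.

|H| = 0.3035 (-10.4 dB), φ = 72.3°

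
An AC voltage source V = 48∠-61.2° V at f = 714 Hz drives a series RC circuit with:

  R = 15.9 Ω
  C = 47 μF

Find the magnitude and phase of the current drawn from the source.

Step 1 — Angular frequency: ω = 2π·f = 2π·714 = 4486 rad/s.
Step 2 — Component impedances:
  R: Z = R = 15.9 Ω
  C: Z = 1/(jωC) = -j/(ω·C) = 0 - j4.743 Ω
Step 3 — Series combination: Z_total = R + C = 15.9 - j4.743 Ω = 16.59∠-16.6° Ω.
Step 4 — Source phasor: V = 48∠-61.2° V = 23.12 - j42.06 V.
Step 5 — Ohm's law: I = V / Z_total = (23.12 - j42.06) / (15.9 - j4.743) = 2.06 - j2.031 A.
Step 6 — Convert to polar: |I| = 2.893 A, ∠I = -44.6°.

I = 2.893∠-44.6° A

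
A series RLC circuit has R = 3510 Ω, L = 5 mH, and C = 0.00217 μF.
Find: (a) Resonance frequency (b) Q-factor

Step 1 — Resonance condition Im(Z)=0 gives ω₀ = 1/√(LC).
Step 2 — ω₀ = 1/√(0.005·2.17e-09) = 3.036e+05 rad/s.
Step 3 — f₀ = ω₀/(2π) = 4.832e+04 Hz.
Step 4 — Series Q: Q = ω₀L/R = 3.036e+05·0.005/3510 = 0.4325.

(a) f₀ = 4.832e+04 Hz  (b) Q = 0.4325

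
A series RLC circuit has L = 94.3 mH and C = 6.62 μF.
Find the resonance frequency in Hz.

Step 1 — Resonance condition Im(Z)=0 gives ω₀ = 1/√(LC).
Step 2 — ω₀ = 1/√(0.0943·6.62e-06) = 1266 rad/s.
Step 3 — f₀ = ω₀/(2π) = 201.4 Hz.

f₀ = 201.4 Hz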